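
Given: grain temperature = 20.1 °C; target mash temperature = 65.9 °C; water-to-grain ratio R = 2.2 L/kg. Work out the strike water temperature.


T_strike = (0.41/R)·(T_mash − T_grain) + T_mash
T_strike = (0.41/2.2)·(65.9 − 20.1) + 65.9

74.4355 °C


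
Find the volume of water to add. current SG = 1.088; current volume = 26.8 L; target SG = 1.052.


V_water = V·((SG_curr − 1)/(SG_target − 1) − 1)
V_water = 26.8·((1.088 − 1)/(1.052 − 1) − 1)

18.5538 L


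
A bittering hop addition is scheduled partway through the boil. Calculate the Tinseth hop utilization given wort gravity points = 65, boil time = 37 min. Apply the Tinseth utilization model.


U = 1.65·0.000125^(GP/1000) · (1 − e^(−0.04·t))/4.15
bigness = 1.65·0.000125^(65/1000) = 0.9200
boil_factor = (1 − e^(−0.04·37))/4.15 = 0.1861
U = 0.9200 · 0.1861

0.1712


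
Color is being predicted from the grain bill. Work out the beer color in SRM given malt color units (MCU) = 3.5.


SRM = 1.4922 · MCU^0.6859
SRM = 1.4922 · 3.5^0.6859

3.5237 SRM


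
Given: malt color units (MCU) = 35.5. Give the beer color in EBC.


SRM = 1.4922·MCU^0.6859;  EBC = SRM·1.97
SRM = 1.4922·35.5^0.6859 = 17.2635
EBC = 17.2635·1.97

34.0091 EBC


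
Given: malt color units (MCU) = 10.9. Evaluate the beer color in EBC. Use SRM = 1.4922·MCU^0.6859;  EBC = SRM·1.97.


SRM = 1.4922·10.9^0.6859 = 7.6806
EBC = 7.6806·1.97

15.1309 EBC


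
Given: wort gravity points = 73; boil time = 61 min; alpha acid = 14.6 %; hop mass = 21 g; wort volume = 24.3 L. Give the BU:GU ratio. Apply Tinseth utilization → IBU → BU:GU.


U = 1.65·0.000125^(GP/1000)·(1−e^(−0.04t))/4.15;  IBU = (α/100)·m·U·1000/V;  BU:GU = IBU/GP
U = 1.65·0.000125^(73/1000)·(1−e^(−0.04·61))/4.15 = 0.1883
IBU = (14.6/100)·21·0.1883·1000/24.3 = 23.7613
BU:GU = 23.7613/73

0.3255


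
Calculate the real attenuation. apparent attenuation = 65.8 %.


RA = AA · 0.8192
RA = 65.8 · 0.8192

53.9034 %


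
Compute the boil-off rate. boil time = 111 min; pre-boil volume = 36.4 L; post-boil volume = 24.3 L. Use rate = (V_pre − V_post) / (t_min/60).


rate = (36.4 − 24.3) / (111/60)

6.5405 L/hr


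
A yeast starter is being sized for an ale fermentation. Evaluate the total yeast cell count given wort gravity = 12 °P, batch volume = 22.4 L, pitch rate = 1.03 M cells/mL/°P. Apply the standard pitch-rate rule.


cells (billions) = rate · V_L · °P
cells = 1.03 · 22.4 · 12

276.8640 billion cells


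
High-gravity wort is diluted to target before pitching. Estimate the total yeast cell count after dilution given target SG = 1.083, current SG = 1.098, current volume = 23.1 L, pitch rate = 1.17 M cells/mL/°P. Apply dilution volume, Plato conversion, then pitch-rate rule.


V_w = V·((SG_c−1)/(SG_t−1)−1);  °P = 259 − 259/SG_t;  cells = rate·(V+V_w)·°P
V_w = 23.1·((1.098−1)/(1.083−1)−1) = 4.1747
V_final = 23.1 + 4.1747 = 27.2747
°P = 259 − 259/1.083 = 19.8495
cells = 1.17·27.2747·19.8495

633.4250 billion cells


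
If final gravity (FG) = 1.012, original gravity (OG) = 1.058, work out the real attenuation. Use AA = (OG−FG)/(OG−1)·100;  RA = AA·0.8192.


AA = (1.058 − 1.012)/(1.058 − 1)·100 = 79.3103
RA = 79.3103·0.8192

64.9710 %


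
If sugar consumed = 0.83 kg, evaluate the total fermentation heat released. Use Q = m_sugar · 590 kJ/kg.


Q = 0.83 · 590

489.7000 kJ


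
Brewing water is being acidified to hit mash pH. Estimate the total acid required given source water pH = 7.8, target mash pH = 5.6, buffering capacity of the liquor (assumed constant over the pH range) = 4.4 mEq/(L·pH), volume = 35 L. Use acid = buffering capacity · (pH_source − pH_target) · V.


acid = 4.4 · (7.8 − 5.6) · 35

338.8000 mEq


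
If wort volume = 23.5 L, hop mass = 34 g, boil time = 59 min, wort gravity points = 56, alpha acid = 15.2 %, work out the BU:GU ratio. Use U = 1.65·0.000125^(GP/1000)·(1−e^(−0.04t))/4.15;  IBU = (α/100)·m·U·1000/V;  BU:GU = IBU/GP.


U = 1.65·0.000125^(56/1000)·(1−e^(−0.04·59))/4.15 = 0.2177
IBU = (15.2/100)·34·0.2177·1000/23.5 = 47.8679
BU:GU = 47.8679/56

0.8548


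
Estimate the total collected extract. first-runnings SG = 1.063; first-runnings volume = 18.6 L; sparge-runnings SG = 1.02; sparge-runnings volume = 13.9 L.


total = Σ (SG_i − 1)·1000·V_i
first = (1.063 − 1)·1000·18.6 = 1171.8000
sparge = (1.02 − 1)·1000·13.9 = 278.0000
total = 1171.8000 + 278.0000

1449.8000 gravity·L


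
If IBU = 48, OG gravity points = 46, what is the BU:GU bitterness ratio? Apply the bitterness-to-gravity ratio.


BU:GU = IBU / OG_points
BU:GU = 48 / 46

1.0435


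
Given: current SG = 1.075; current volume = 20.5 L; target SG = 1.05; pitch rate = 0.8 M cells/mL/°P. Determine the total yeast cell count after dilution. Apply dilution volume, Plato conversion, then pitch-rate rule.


V_w = V·((SG_c−1)/(SG_t−1)−1);  °P = 259 − 259/SG_t;  cells = rate·(V+V_w)·°P
V_w = 20.5·((1.075−1)/(1.05−1)−1) = 10.2500
V_final = 20.5 + 10.2500 = 30.7500
°P = 259 − 259/1.05 = 12.3333
cells = 0.8·30.7500·12.3333

303.4000 billion cells


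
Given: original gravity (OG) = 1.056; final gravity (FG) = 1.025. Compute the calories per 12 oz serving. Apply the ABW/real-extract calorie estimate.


ABW = (OG−FG)·131.25·0.79/FG;  °P = 259 − 259/SG (for OG→OE and FG→AE);  RE = 0.1808·OE + 0.8192·AE;  Cal = (6.9·ABW + 4·(RE−0.1))·FG·3.55
ABW = (1.056 − 1.025)·131.25·0.79/1.025 = 3.1359
OE = 259 − 259/1.056 = 13.7348 °P
AE = 259 − 259/1.025 = 6.3171 °P
RE = 0.1808·13.7348 + 0.8192·6.3171 = 7.6582 °P
Cal = (6.9·3.1359 + 4·(7.6582−0.1))·1.025·3.55

188.7443 kcal


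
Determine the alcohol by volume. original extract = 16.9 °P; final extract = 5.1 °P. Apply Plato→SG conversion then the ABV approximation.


SG = 259/(259 − P);  ABV = (OG − FG)·131.25
OG = 259/(259 − 16.9) = 1.0698
FG = 259/(259 − 5.1) = 1.0201
ABV = (1.0698 − 1.0201)·131.25

6.5256 % ABV


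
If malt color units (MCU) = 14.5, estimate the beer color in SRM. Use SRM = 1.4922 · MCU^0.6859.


SRM = 1.4922 · 14.5^0.6859

9.3413 SRM


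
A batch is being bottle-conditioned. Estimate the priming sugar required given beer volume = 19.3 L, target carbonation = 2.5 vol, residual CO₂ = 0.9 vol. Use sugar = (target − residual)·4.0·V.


sugar = (2.5 − 0.9)·4.0·19.3

123.5200 g


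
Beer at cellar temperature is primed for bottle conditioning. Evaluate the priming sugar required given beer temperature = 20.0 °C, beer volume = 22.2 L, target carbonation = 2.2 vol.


residual = 14.695·(0.01821 + 0.09011·e^(−0.04·T));  sugar = (target − residual)·4.0·V
residual = 14.695·(0.01821 + 0.09011·e^(−0.04·20.0)) = 0.8626
sugar = (2.2 − 0.8626)·4.0·22.2

118.7627 g


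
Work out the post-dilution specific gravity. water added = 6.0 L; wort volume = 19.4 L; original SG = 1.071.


SG_new = 1 + (SG_old − 1)·V_old/(V_old + V_water)
pts = (1.071 − 1)·1000·19.4/(19.4 + 6.0) = 54.2283
SG_new = 1 + 54.2283/1000

1.0542


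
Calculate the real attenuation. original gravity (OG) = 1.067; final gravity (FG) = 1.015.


AA = (OG−FG)/(OG−1)·100;  RA = AA·0.8192
AA = (1.067 − 1.015)/(1.067 − 1)·100 = 77.6119
RA = 77.6119·0.8192

63.5797 %


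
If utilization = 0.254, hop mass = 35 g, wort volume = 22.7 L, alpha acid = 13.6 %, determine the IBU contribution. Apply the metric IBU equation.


IBU = (α/100)·mass·U·1000 / V
IBU = (13.6/100)·35·0.254·1000 / 22.7

53.2617 IBU


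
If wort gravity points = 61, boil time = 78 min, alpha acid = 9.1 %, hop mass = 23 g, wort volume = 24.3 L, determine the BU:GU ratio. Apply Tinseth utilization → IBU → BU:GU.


U = 1.65·0.000125^(GP/1000)·(1−e^(−0.04t))/4.15;  IBU = (α/100)·m·U·1000/V;  BU:GU = IBU/GP
U = 1.65·0.000125^(61/1000)·(1−e^(−0.04·78))/4.15 = 0.2197
IBU = (9.1/100)·23·0.2197·1000/24.3 = 18.9189
BU:GU = 18.9189/61

0.3101


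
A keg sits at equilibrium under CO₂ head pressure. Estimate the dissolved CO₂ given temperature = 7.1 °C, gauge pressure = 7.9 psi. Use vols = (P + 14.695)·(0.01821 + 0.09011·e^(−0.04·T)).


vols = (7.9 + 14.695)·(0.01821 + 0.09011·e^(−0.04·7.1))

1.9441 volumes


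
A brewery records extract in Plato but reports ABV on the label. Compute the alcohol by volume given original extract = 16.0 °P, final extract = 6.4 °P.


SG = 259/(259 − P);  ABV = (OG − FG)·131.25
OG = 259/(259 − 16.0) = 1.0658
FG = 259/(259 − 6.4) = 1.0253
ABV = (1.0658 − 1.0253)·131.25

5.3166 % ABV


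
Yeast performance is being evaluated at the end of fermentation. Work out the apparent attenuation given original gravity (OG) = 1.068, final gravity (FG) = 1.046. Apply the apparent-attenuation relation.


AA = (OG − FG)/(OG − 1) · 100
AA = (1.068 − 1.046)/(1.068 − 1) · 100

32.3529 %


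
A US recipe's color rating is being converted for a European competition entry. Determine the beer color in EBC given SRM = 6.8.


EBC = SRM · 1.97
EBC = 6.8 · 1.97

13.3960 EBC


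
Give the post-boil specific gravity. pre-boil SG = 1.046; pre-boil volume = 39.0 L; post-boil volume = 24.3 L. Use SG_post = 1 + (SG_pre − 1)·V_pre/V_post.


pts_pre = (1.046 − 1)·1000 = 46.0000
pts_post = 46.0000·39.0/24.3 = 73.8272
SG_post = 1 + 73.8272/1000

1.0738


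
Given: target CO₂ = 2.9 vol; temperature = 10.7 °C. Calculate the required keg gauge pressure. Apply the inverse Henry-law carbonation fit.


psi = vols/(0.01821 + 0.09011·e^(−0.04·T)) − 14.695
psi = 2.9/(0.01821 + 0.09011·e^(−0.04·10.7)) − 14.695

22.9944 psi


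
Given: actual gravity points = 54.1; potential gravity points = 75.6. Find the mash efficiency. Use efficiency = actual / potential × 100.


efficiency = 54.1 / 75.6 × 100

71.5608 %


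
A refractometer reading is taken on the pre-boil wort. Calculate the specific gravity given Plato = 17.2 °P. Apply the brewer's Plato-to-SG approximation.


SG = 259/(259 − P)
SG = 259/(259 − 17.2)

1.0711


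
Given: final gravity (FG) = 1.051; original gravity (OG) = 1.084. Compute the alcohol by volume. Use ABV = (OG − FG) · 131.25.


ABV = (1.084 − 1.051) · 131.25

4.3313 % ABV


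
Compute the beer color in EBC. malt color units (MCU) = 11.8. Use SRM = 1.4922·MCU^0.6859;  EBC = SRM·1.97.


SRM = 1.4922·11.8^0.6859 = 8.1102
EBC = 8.1102·1.97

15.9771 EBC


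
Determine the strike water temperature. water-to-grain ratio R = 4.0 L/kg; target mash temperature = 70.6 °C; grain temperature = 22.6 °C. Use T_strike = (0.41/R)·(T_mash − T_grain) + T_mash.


T_strike = (0.41/4.0)·(70.6 − 22.6) + 70.6

75.5200 °C


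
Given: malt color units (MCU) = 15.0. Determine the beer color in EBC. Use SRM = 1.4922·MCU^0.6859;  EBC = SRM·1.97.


SRM = 1.4922·15.0^0.6859 = 9.5611
EBC = 9.5611·1.97

18.8354 EBC


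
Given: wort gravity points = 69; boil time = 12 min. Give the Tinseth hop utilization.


U = 1.65·0.000125^(GP/1000) · (1 − e^(−0.04·t))/4.15
bigness = 1.65·0.000125^(69/1000) = 0.8875
boil_factor = (1 − e^(−0.04·12))/4.15 = 0.0919
U = 0.8875 · 0.0919

0.0815


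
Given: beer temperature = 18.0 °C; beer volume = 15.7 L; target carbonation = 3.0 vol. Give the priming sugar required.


residual = 14.695·(0.01821 + 0.09011·e^(−0.04·T));  sugar = (target − residual)·4.0·V
residual = 14.695·(0.01821 + 0.09011·e^(−0.04·18.0)) = 0.9121
sugar = (3.0 − 0.9121)·4.0·15.7

131.1178 g


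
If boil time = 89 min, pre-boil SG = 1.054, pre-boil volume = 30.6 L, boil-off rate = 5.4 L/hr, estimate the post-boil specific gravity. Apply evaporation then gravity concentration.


V_post = V_pre − rate·(t/60);  SG_post = 1 + (SG_pre−1)·V_pre/V_post
V_post = 30.6 − 5.4·(89/60) = 22.5900
SG_post = 1 + (1.054 − 1)·30.6/22.5900

1.0731


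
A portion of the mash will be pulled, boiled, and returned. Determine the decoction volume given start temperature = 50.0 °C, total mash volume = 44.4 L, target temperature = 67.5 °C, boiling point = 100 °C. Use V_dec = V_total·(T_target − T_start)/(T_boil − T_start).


V_dec = 44.4·(67.5 − 50.0)/(100 − 50.0)

15.5400 L


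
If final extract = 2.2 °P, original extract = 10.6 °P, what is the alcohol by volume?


SG = 259/(259 − P);  ABV = (OG − FG)·131.25
OG = 259/(259 − 10.6) = 1.0427
FG = 259/(259 − 2.2) = 1.0086
ABV = (1.0427 − 1.0086)·131.25

4.4764 % ABV


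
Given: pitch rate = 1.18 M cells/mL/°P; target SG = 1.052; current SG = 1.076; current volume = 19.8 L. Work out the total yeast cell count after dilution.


V_w = V·((SG_c−1)/(SG_t−1)−1);  °P = 259 − 259/SG_t;  cells = rate·(V+V_w)·°P
V_w = 19.8·((1.076−1)/(1.052−1)−1) = 9.1385
V_final = 19.8 + 9.1385 = 28.9385
°P = 259 − 259/1.052 = 12.8023
cells = 1.18·28.9385·12.8023

437.1644 billion cells


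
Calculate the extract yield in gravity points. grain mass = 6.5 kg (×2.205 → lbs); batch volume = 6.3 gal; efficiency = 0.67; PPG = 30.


points = lbs × PPG × eff / vol
lbs = 6.5 × 2.205 = 14.3325
points = 14.3325 × 30 × 0.67 / 6.3

45.7275 points


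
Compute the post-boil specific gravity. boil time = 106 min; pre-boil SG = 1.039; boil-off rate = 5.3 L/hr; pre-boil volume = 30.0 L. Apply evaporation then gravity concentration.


V_post = V_pre − rate·(t/60);  SG_post = 1 + (SG_pre−1)·V_pre/V_post
V_post = 30.0 − 5.3·(106/60) = 20.6367
SG_post = 1 + (1.039 − 1)·30.0/20.6367

1.0567


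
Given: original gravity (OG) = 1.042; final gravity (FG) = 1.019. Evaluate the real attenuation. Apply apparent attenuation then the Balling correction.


AA = (OG−FG)/(OG−1)·100;  RA = AA·0.8192
AA = (1.042 − 1.019)/(1.042 − 1)·100 = 54.7619
RA = 54.7619·0.8192

44.8610 %


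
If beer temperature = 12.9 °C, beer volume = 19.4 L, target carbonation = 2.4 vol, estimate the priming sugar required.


residual = 14.695·(0.01821 + 0.09011·e^(−0.04·T));  sugar = (target − residual)·4.0·V
residual = 14.695·(0.01821 + 0.09011·e^(−0.04·12.9)) = 1.0580
sugar = (2.4 − 1.0580)·4.0·19.4

104.1396 g


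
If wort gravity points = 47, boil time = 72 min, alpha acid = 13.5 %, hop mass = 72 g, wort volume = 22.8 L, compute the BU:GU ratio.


U = 1.65·0.000125^(GP/1000)·(1−e^(−0.04t))/4.15;  IBU = (α/100)·m·U·1000/V;  BU:GU = IBU/GP
U = 1.65·0.000125^(47/1000)·(1−e^(−0.04·72))/4.15 = 0.2460
IBU = (13.5/100)·72·0.2460·1000/22.8 = 104.8654
BU:GU = 104.8654/47

2.2312


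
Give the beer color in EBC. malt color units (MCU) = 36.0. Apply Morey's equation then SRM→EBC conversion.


SRM = 1.4922·MCU^0.6859;  EBC = SRM·1.97
SRM = 1.4922·36.0^0.6859 = 17.4299
EBC = 17.4299·1.97

34.3369 EBC


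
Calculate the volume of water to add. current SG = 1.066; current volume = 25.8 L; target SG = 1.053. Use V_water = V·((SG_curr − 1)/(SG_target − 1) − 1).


V_water = 25.8·((1.066 − 1)/(1.053 − 1) − 1)

6.3283 L


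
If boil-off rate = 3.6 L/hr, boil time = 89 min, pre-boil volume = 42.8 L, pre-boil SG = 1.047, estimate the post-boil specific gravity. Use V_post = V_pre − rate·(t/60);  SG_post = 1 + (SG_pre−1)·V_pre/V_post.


V_post = 42.8 − 3.6·(89/60) = 37.4600
SG_post = 1 + (1.047 − 1)·42.8/37.4600

1.0537


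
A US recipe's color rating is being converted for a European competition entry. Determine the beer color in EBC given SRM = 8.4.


EBC = SRM · 1.97
EBC = 8.4 · 1.97

16.5480 EBC


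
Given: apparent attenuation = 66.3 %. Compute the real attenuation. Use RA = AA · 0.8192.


RA = 66.3 · 0.8192

54.3130 %


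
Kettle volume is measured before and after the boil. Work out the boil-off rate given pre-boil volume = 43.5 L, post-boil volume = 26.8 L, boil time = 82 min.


rate = (V_pre − V_post) / (t_min/60)
rate = (43.5 − 26.8) / (82/60)

12.2195 L/hr


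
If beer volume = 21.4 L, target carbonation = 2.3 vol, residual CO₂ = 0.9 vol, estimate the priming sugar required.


sugar = (target − residual)·4.0·V
sugar = (2.3 − 0.9)·4.0·21.4

119.8400 g


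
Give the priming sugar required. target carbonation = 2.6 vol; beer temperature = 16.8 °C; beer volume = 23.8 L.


residual = 14.695·(0.01821 + 0.09011·e^(−0.04·T));  sugar = (target − residual)·4.0·V
residual = 14.695·(0.01821 + 0.09011·e^(−0.04·16.8)) = 0.9438
sugar = (2.6 − 0.9438)·4.0·23.8

157.6674 g


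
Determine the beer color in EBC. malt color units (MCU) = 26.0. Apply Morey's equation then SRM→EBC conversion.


SRM = 1.4922·MCU^0.6859;  EBC = SRM·1.97
SRM = 1.4922·26.0^0.6859 = 13.9430
EBC = 13.9430·1.97

27.4678 EBC


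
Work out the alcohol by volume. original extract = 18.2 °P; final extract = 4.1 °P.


SG = 259/(259 − P);  ABV = (OG − FG)·131.25
OG = 259/(259 − 18.2) = 1.0756
FG = 259/(259 − 4.1) = 1.0161
ABV = (1.0756 − 1.0161)·131.25

7.8089 % ABV


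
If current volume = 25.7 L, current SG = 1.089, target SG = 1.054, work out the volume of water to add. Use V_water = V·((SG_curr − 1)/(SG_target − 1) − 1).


V_water = 25.7·((1.089 − 1)/(1.054 − 1) − 1)

16.6574 L


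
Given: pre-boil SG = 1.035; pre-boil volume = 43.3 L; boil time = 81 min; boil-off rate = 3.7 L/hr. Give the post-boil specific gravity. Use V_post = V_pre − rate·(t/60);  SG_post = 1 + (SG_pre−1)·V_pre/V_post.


V_post = 43.3 − 3.7·(81/60) = 38.3050
SG_post = 1 + (1.035 − 1)·43.3/38.3050

1.0396


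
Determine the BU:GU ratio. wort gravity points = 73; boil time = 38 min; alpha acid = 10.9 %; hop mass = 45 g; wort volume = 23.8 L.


U = 1.65·0.000125^(GP/1000)·(1−e^(−0.04t))/4.15;  IBU = (α/100)·m·U·1000/V;  BU:GU = IBU/GP
U = 1.65·0.000125^(73/1000)·(1−e^(−0.04·38))/4.15 = 0.1612
IBU = (10.9/100)·45·0.1612·1000/23.8 = 33.2188
BU:GU = 33.2188/73

0.4551


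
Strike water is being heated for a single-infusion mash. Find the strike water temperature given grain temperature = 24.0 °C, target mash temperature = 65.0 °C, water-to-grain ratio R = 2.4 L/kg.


T_strike = (0.41/R)·(T_mash − T_grain) + T_mash
T_strike = (0.41/2.4)·(65.0 − 24.0) + 65.0

72.0042 °C


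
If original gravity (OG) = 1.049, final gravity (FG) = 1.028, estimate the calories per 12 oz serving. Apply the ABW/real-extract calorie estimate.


ABW = (OG−FG)·131.25·0.79/FG;  °P = 259 − 259/SG (for OG→OE and FG→AE);  RE = 0.1808·OE + 0.8192·AE;  Cal = (6.9·ABW + 4·(RE−0.1))·FG·3.55
ABW = (1.049 − 1.028)·131.25·0.79/1.028 = 2.1181
OE = 259 − 259/1.049 = 12.0982 °P
AE = 259 − 259/1.028 = 7.0545 °P
RE = 0.1808·12.0982 + 0.8192·7.0545 = 7.9664 °P
Cal = (6.9·2.1181 + 4·(7.9664−0.1))·1.028·3.55

168.1666 kcal


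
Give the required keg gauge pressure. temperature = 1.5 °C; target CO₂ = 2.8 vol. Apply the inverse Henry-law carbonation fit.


psi = vols/(0.01821 + 0.09011·e^(−0.04·T)) − 14.695
psi = 2.8/(0.01821 + 0.09011·e^(−0.04·1.5)) − 14.695

12.4704 psi


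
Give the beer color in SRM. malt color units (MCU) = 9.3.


SRM = 1.4922 · MCU^0.6859
SRM = 1.4922 · 9.3^0.6859

6.8883 SRM


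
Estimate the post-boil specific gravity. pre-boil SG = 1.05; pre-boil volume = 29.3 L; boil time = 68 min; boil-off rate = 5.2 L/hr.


V_post = V_pre − rate·(t/60);  SG_post = 1 + (SG_pre−1)·V_pre/V_post
V_post = 29.3 − 5.2·(68/60) = 23.4067
SG_post = 1 + (1.05 − 1)·29.3/23.4067

1.0626


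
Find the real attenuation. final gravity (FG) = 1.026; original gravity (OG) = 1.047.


AA = (OG−FG)/(OG−1)·100;  RA = AA·0.8192
AA = (1.047 − 1.026)/(1.047 − 1)·100 = 44.6809
RA = 44.6809·0.8192

36.6026 %


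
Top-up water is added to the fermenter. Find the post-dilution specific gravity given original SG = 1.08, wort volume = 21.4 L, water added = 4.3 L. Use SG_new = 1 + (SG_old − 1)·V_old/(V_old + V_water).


pts = (1.08 − 1)·1000·21.4/(21.4 + 4.3) = 66.6148
SG_new = 1 + 66.6148/1000

1.0666


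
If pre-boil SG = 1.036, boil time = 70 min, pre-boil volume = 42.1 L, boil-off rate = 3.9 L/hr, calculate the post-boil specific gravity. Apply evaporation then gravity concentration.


V_post = V_pre − rate·(t/60);  SG_post = 1 + (SG_pre−1)·V_pre/V_post
V_post = 42.1 − 3.9·(70/60) = 37.5500
SG_post = 1 + (1.036 − 1)·42.1/37.5500

1.0404


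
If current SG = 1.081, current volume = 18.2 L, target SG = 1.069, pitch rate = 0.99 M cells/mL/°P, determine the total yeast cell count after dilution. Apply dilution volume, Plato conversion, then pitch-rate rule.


V_w = V·((SG_c−1)/(SG_t−1)−1);  °P = 259 − 259/SG_t;  cells = rate·(V+V_w)·°P
V_w = 18.2·((1.081−1)/(1.069−1)−1) = 3.1652
V_final = 18.2 + 3.1652 = 21.3652
°P = 259 − 259/1.069 = 16.7175
cells = 0.99·21.3652·16.7175

353.6011 billion cells


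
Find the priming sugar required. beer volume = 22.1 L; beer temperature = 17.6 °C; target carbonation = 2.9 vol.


residual = 14.695·(0.01821 + 0.09011·e^(−0.04·T));  sugar = (target − residual)·4.0·V
residual = 14.695·(0.01821 + 0.09011·e^(−0.04·17.6)) = 0.9225
sugar = (2.9 − 0.9225)·4.0·22.1

174.8081 g


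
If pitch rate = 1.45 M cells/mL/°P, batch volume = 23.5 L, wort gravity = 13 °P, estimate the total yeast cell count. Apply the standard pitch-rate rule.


cells (billions) = rate · V_L · °P
cells = 1.45 · 23.5 · 13

442.9750 billion cells


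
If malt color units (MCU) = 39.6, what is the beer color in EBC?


SRM = 1.4922·MCU^0.6859;  EBC = SRM·1.97
SRM = 1.4922·39.6^0.6859 = 18.6074
EBC = 18.6074·1.97

36.6566 EBC


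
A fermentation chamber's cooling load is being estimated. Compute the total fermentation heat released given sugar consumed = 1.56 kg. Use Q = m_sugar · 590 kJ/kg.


Q = 1.56 · 590

920.4000 kJ


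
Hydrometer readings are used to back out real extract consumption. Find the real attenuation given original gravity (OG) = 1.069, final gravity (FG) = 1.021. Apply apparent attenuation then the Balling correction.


AA = (OG−FG)/(OG−1)·100;  RA = AA·0.8192
AA = (1.069 − 1.021)/(1.069 − 1)·100 = 69.5652
RA = 69.5652·0.8192

56.9878 %


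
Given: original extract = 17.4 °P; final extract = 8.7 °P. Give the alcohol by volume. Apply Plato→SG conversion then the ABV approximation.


SG = 259/(259 − P);  ABV = (OG − FG)·131.25
OG = 259/(259 − 17.4) = 1.0720
FG = 259/(259 − 8.7) = 1.0348
ABV = (1.0720 − 1.0348)·131.25

4.8906 % ABV


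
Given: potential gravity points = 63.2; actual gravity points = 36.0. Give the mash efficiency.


efficiency = actual / potential × 100
efficiency = 36.0 / 63.2 × 100

56.9620 %


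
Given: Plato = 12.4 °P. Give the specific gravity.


SG = 259/(259 − P)
SG = 259/(259 − 12.4)

1.0503


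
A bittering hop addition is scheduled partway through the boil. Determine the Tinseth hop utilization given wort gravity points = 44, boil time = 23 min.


U = 1.65·0.000125^(GP/1000) · (1 − e^(−0.04·t))/4.15
bigness = 1.65·0.000125^(44/1000) = 1.1111
boil_factor = (1 − e^(−0.04·23))/4.15 = 0.1449
U = 1.1111 · 0.1449

0.1610


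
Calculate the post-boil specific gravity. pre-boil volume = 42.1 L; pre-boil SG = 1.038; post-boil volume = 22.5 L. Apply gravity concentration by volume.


SG_post = 1 + (SG_pre − 1)·V_pre/V_post
pts_pre = (1.038 − 1)·1000 = 38.0000
pts_post = 38.0000·42.1/22.5 = 71.1022
SG_post = 1 + 71.1022/1000

1.0711


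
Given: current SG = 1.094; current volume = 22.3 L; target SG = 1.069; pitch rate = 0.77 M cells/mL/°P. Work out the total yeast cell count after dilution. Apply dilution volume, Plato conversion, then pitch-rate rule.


V_w = V·((SG_c−1)/(SG_t−1)−1);  °P = 259 − 259/SG_t;  cells = rate·(V+V_w)·°P
V_w = 22.3·((1.094−1)/(1.069−1)−1) = 8.0797
V_final = 22.3 + 8.0797 = 30.3797
°P = 259 − 259/1.069 = 16.7175
cells = 0.77·30.3797·16.7175

391.0619 billion cells


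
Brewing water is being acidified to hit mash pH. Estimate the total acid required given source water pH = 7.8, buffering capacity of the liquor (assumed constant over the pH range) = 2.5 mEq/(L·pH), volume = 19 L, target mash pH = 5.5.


acid = buffering capacity · (pH_source − pH_target) · V
acid = 2.5 · (7.8 − 5.5) · 19

109.2500 mEq


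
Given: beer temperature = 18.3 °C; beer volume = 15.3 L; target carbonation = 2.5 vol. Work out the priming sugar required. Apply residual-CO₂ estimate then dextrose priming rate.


residual = 14.695·(0.01821 + 0.09011·e^(−0.04·T));  sugar = (target − residual)·4.0·V
residual = 14.695·(0.01821 + 0.09011·e^(−0.04·18.3)) = 0.9044
sugar = (2.5 − 0.9044)·4.0·15.3

97.6477 g


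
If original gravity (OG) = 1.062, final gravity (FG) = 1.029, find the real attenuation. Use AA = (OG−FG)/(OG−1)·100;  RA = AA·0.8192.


AA = (1.062 − 1.029)/(1.062 − 1)·100 = 53.2258
RA = 53.2258·0.8192

43.6026 %


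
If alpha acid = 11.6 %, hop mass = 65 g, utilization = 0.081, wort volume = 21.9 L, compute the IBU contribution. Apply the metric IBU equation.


IBU = (α/100)·mass·U·1000 / V
IBU = (11.6/100)·65·0.081·1000 / 21.9

27.8877 IBU


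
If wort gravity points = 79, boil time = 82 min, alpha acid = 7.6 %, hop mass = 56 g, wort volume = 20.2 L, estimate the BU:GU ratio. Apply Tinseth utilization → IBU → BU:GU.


U = 1.65·0.000125^(GP/1000)·(1−e^(−0.04t))/4.15;  IBU = (α/100)·m·U·1000/V;  BU:GU = IBU/GP
U = 1.65·0.000125^(79/1000)·(1−e^(−0.04·82))/4.15 = 0.1881
IBU = (7.6/100)·56·0.1881·1000/20.2 = 39.6355
BU:GU = 39.6355/79

0.5017


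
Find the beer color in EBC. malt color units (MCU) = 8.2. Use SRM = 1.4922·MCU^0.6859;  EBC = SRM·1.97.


SRM = 1.4922·8.2^0.6859 = 6.3185
EBC = 6.3185·1.97

12.4474 EBC


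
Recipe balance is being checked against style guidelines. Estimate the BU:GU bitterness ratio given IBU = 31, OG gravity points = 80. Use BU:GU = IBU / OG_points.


BU:GU = 31 / 80

0.3875


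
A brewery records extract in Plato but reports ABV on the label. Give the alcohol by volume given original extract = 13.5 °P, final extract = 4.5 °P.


SG = 259/(259 − P);  ABV = (OG − FG)·131.25
OG = 259/(259 − 13.5) = 1.0550
FG = 259/(259 − 4.5) = 1.0177
ABV = (1.0550 − 1.0177)·131.25

4.8967 % ABV


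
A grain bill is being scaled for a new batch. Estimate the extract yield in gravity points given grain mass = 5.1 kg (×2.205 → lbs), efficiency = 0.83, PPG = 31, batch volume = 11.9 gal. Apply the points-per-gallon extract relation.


points = lbs × PPG × eff / vol
lbs = 5.1 × 2.205 = 11.2455
points = 11.2455 × 31 × 0.83 / 11.9

24.3148 points


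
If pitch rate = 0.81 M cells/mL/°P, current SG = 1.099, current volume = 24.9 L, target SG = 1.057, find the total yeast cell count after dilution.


V_w = V·((SG_c−1)/(SG_t−1)−1);  °P = 259 − 259/SG_t;  cells = rate·(V+V_w)·°P
V_w = 24.9·((1.099−1)/(1.057−1)−1) = 18.3474
V_final = 24.9 + 18.3474 = 43.2474
°P = 259 − 259/1.057 = 13.9669
cells = 0.81·43.2474·13.9669

489.2652 billion cells


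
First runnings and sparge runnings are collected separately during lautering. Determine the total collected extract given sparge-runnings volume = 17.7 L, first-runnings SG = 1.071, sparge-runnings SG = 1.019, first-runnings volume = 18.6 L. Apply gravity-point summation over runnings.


total = Σ (SG_i − 1)·1000·V_i
first = (1.071 − 1)·1000·18.6 = 1320.6000
sparge = (1.019 − 1)·1000·17.7 = 336.3000
total = 1320.6000 + 336.3000

1656.9000 gravity·L


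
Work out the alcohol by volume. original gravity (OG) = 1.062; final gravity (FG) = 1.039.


ABV = (OG − FG) · 131.25
ABV = (1.062 − 1.039) · 131.25

3.0188 % ABV


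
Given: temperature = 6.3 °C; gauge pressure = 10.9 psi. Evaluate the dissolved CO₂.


vols = (P + 14.695)·(0.01821 + 0.09011·e^(−0.04·T))
vols = (10.9 + 14.695)·(0.01821 + 0.09011·e^(−0.04·6.3))

2.2587 volumes


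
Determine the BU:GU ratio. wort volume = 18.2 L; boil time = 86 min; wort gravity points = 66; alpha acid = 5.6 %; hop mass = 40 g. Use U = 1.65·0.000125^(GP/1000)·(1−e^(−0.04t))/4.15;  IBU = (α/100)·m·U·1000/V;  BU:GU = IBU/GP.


U = 1.65·0.000125^(66/1000)·(1−e^(−0.04·86))/4.15 = 0.2127
IBU = (5.6/100)·40·0.2127·1000/18.2 = 26.1731
BU:GU = 26.1731/66

0.3966


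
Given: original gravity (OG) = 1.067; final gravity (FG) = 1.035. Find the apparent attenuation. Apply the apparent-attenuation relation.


AA = (OG − FG)/(OG − 1) · 100
AA = (1.067 − 1.035)/(1.067 − 1) · 100

47.7612 %


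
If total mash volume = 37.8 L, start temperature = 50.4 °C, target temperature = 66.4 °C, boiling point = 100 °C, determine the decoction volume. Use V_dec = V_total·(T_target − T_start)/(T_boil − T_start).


V_dec = 37.8·(66.4 − 50.4)/(100 − 50.4)

12.1935 L


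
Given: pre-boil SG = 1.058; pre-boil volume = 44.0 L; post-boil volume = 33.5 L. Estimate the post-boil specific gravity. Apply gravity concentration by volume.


SG_post = 1 + (SG_pre − 1)·V_pre/V_post
pts_pre = (1.058 − 1)·1000 = 58.0000
pts_post = 58.0000·44.0/33.5 = 76.1791
SG_post = 1 + 76.1791/1000

1.0762


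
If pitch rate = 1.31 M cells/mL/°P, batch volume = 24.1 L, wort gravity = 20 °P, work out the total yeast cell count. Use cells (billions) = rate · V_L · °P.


cells = 1.31 · 24.1 · 20

631.4200 billion cells


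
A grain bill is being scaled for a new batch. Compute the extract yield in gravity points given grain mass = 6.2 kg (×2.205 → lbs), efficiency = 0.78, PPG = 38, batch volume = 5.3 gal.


points = lbs × PPG × eff / vol
lbs = 6.2 × 2.205 = 13.6710
points = 13.6710 × 38 × 0.78 / 5.3

76.4544 points


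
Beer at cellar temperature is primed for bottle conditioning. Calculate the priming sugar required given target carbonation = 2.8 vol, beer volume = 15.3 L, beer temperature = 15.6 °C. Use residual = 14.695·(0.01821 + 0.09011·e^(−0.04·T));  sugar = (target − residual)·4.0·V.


residual = 14.695·(0.01821 + 0.09011·e^(−0.04·15.6)) = 0.9771
sugar = (2.8 − 0.9771)·4.0·15.3

111.5627 g


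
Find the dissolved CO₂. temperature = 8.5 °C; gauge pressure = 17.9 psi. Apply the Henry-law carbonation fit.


vols = (P + 14.695)·(0.01821 + 0.09011·e^(−0.04·T))
vols = (17.9 + 14.695)·(0.01821 + 0.09011·e^(−0.04·8.5))

2.6841 volumes


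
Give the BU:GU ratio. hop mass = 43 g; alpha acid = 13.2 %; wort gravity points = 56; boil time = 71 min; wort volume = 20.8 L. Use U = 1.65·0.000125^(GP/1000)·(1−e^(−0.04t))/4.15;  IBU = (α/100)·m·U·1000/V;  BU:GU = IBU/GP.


U = 1.65·0.000125^(56/1000)·(1−e^(−0.04·71))/4.15 = 0.2263
IBU = (13.2/100)·43·0.2263·1000/20.8 = 61.7585
BU:GU = 61.7585/56

1.1028


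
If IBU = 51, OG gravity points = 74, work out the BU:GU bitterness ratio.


BU:GU = IBU / OG_points
BU:GU = 51 / 74

0.6892


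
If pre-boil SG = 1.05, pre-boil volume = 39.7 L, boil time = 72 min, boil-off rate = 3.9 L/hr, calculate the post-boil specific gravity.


V_post = V_pre − rate·(t/60);  SG_post = 1 + (SG_pre−1)·V_pre/V_post
V_post = 39.7 − 3.9·(72/60) = 35.0200
SG_post = 1 + (1.05 − 1)·39.7/35.0200

1.0567


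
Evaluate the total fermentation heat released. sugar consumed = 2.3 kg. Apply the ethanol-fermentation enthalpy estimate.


Q = m_sugar · 590 kJ/kg
Q = 2.3 · 590

1357.0000 kJ


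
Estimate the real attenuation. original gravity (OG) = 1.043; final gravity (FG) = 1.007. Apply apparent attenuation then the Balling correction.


AA = (OG−FG)/(OG−1)·100;  RA = AA·0.8192
AA = (1.043 − 1.007)/(1.043 − 1)·100 = 83.7209
RA = 83.7209·0.8192

68.5842 %


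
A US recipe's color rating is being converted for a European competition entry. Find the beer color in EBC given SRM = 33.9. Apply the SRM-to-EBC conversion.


EBC = SRM · 1.97
EBC = 33.9 · 1.97

66.7830 EBC


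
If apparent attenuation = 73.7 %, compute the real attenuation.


RA = AA · 0.8192
RA = 73.7 · 0.8192

60.3750 %


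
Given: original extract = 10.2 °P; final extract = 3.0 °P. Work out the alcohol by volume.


SG = 259/(259 − P);  ABV = (OG − FG)·131.25
OG = 259/(259 − 10.2) = 1.0410
FG = 259/(259 − 3.0) = 1.0117
ABV = (1.0410 − 1.0117)·131.25

3.8427 % ABV


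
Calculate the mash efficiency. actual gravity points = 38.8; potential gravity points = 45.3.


efficiency = actual / potential × 100
efficiency = 38.8 / 45.3 × 100

85.6512 %


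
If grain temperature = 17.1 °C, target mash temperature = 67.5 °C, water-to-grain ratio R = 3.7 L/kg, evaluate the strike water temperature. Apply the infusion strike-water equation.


T_strike = (0.41/R)·(T_mash − T_grain) + T_mash
T_strike = (0.41/3.7)·(67.5 − 17.1) + 67.5

73.0849 °C


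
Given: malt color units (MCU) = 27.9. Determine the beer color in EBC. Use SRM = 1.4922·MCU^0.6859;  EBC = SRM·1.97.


SRM = 1.4922·27.9^0.6859 = 14.6341
EBC = 14.6341·1.97

28.8292 EBC


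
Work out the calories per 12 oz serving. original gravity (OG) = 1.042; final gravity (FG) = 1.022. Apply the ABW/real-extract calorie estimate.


ABW = (OG−FG)·131.25·0.79/FG;  °P = 259 − 259/SG (for OG→OE and FG→AE);  RE = 0.1808·OE + 0.8192·AE;  Cal = (6.9·ABW + 4·(RE−0.1))·FG·3.55
ABW = (1.042 − 1.022)·131.25·0.79/1.022 = 2.0291
OE = 259 − 259/1.042 = 10.4395 °P
AE = 259 − 259/1.022 = 5.5753 °P
RE = 0.1808·10.4395 + 0.8192·5.5753 = 6.4548 °P
Cal = (6.9·2.0291 + 4·(6.4548−0.1))·1.022·3.55

143.0197 kcal


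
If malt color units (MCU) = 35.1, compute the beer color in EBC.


SRM = 1.4922·MCU^0.6859;  EBC = SRM·1.97
SRM = 1.4922·35.1^0.6859 = 17.1298
EBC = 17.1298·1.97

33.7458 EBC


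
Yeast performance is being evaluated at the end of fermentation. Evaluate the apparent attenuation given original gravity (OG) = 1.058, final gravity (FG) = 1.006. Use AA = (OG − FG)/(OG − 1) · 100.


AA = (1.058 − 1.006)/(1.058 − 1) · 100

89.6552 %


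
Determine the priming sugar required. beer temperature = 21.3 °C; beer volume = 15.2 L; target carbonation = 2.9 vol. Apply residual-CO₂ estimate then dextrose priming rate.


residual = 14.695·(0.01821 + 0.09011·e^(−0.04·T));  sugar = (target − residual)·4.0·V
residual = 14.695·(0.01821 + 0.09011·e^(−0.04·21.3)) = 0.8324
sugar = (2.9 − 0.8324)·4.0·15.2

125.7080 g


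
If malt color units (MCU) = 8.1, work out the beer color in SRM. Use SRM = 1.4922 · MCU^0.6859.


SRM = 1.4922 · 8.1^0.6859

6.2655 SRM


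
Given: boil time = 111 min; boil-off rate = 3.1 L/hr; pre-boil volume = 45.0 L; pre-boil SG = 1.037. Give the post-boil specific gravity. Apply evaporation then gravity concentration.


V_post = V_pre − rate·(t/60);  SG_post = 1 + (SG_pre−1)·V_pre/V_post
V_post = 45.0 − 3.1·(111/60) = 39.2650
SG_post = 1 + (1.037 − 1)·45.0/39.2650

1.0424


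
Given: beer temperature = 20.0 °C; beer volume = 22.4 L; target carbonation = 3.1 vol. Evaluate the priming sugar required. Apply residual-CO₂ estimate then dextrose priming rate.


residual = 14.695·(0.01821 + 0.09011·e^(−0.04·T));  sugar = (target − residual)·4.0·V
residual = 14.695·(0.01821 + 0.09011·e^(−0.04·20.0)) = 0.8626
sugar = (3.1 − 0.8626)·4.0·22.4

200.4726 g


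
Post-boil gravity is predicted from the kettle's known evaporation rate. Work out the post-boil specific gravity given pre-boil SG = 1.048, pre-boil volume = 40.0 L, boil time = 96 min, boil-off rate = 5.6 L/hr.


V_post = V_pre − rate·(t/60);  SG_post = 1 + (SG_pre−1)·V_pre/V_post
V_post = 40.0 − 5.6·(96/60) = 31.0400
SG_post = 1 + (1.048 − 1)·40.0/31.0400

1.0619


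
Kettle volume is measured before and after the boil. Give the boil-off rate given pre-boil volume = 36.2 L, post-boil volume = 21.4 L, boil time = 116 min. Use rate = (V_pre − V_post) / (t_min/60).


rate = (36.2 − 21.4) / (116/60)

7.6552 L/hr


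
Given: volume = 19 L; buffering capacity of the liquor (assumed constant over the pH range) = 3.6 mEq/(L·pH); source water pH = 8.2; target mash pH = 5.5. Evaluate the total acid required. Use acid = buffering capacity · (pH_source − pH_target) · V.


acid = 3.6 · (8.2 − 5.5) · 19

184.6800 mEq


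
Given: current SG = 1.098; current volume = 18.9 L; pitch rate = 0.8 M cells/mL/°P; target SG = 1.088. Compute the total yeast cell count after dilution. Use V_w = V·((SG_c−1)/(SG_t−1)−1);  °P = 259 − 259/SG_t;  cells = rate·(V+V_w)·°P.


V_w = 18.9·((1.098−1)/(1.088−1)−1) = 2.1477
V_final = 18.9 + 2.1477 = 21.0477
°P = 259 − 259/1.088 = 20.9485
cells = 0.8·21.0477·20.9485

352.7351 billion cells


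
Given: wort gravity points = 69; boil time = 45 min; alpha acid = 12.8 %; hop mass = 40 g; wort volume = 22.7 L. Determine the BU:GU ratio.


U = 1.65·0.000125^(GP/1000)·(1−e^(−0.04t))/4.15;  IBU = (α/100)·m·U·1000/V;  BU:GU = IBU/GP
U = 1.65·0.000125^(69/1000)·(1−e^(−0.04·45))/4.15 = 0.1785
IBU = (12.8/100)·40·0.1785·1000/22.7 = 40.2622
BU:GU = 40.2622/69

0.5835


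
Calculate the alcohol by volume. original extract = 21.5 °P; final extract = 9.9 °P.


SG = 259/(259 − P);  ABV = (OG − FG)·131.25
OG = 259/(259 − 21.5) = 1.0905
FG = 259/(259 − 9.9) = 1.0397
ABV = (1.0905 − 1.0397)·131.25

6.6653 % ABV


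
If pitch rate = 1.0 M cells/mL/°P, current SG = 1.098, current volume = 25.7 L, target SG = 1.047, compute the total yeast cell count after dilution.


V_w = V·((SG_c−1)/(SG_t−1)−1);  °P = 259 − 259/SG_t;  cells = rate·(V+V_w)·°P
V_w = 25.7·((1.098−1)/(1.047−1)−1) = 27.8872
V_final = 25.7 + 27.8872 = 53.5872
°P = 259 − 259/1.047 = 11.6266
cells = 1.0·53.5872·11.6266

623.0348 billion cells


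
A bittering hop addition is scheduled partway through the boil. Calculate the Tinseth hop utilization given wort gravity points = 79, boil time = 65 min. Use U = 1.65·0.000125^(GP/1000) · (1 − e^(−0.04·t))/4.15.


bigness = 1.65·0.000125^(79/1000) = 0.8112
boil_factor = (1 − e^(−0.04·65))/4.15 = 0.2231
U = 0.8112 · 0.2231

0.1810


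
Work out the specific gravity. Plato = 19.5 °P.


SG = 259/(259 − P)
SG = 259/(259 − 19.5)

1.0814


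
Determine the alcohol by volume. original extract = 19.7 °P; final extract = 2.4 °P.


SG = 259/(259 − P);  ABV = (OG − FG)·131.25
OG = 259/(259 − 19.7) = 1.0823
FG = 259/(259 − 2.4) = 1.0094
ABV = (1.0823 − 1.0094)·131.25

9.5774 % ABV


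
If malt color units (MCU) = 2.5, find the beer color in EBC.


SRM = 1.4922·MCU^0.6859;  EBC = SRM·1.97
SRM = 1.4922·2.5^0.6859 = 2.7975
EBC = 2.7975·1.97

5.5111 EBC


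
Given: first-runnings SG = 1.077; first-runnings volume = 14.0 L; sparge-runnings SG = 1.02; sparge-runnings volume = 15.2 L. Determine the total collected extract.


total = Σ (SG_i − 1)·1000·V_i
first = (1.077 − 1)·1000·14.0 = 1078.0000
sparge = (1.02 − 1)·1000·15.2 = 304.0000
total = 1078.0000 + 304.0000

1382.0000 gravity·L


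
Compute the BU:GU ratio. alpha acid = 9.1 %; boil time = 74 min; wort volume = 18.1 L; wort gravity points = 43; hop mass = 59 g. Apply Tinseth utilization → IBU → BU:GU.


U = 1.65·0.000125^(GP/1000)·(1−e^(−0.04t))/4.15;  IBU = (α/100)·m·U·1000/V;  BU:GU = IBU/GP
U = 1.65·0.000125^(43/1000)·(1−e^(−0.04·74))/4.15 = 0.2561
IBU = (9.1/100)·59·0.2561·1000/18.1 = 75.9817
BU:GU = 75.9817/43

1.7670
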